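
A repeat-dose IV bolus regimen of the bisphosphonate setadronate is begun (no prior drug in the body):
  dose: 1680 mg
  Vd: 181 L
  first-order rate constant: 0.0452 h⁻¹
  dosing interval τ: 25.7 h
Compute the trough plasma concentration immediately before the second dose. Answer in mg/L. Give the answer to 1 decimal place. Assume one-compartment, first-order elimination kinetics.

C₀ per dose = Dose / Vd = 1680 / 181 = 9.282 mg/L
Fraction remaining after one interval: r = e^(−kτ) = e^(−0.04520 × 25.7) = 0.3130
Before dose 2, 1 dose has been given (aged 1τ).
C_trough = C₀ × r = 9.282 × 0.3130 = 2.905 mg/L

2.9 mg/L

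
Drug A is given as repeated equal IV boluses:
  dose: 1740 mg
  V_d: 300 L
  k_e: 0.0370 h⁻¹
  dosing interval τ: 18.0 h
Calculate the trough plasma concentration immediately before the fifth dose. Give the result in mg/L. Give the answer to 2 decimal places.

5.70 mg/L

C₀ per dose = Dose / Vd = 1740 / 300 = 5.800 mg/L
Fraction remaining after one interval: r = e^(−kτ) = e^(−0.03700 × 18.0) = 0.5138
Before dose 5, 4 doses have been given (aged 1τ, 2τ, 3τ, 4τ).
C_trough = C₀ × (r + r² + … + r^4) = C₀ × r(1−r^4)/(1−r)
        = 5.800 × 0.5138 × (1 − 0.06969) / (1 − 0.5138) = 5.702 mg/L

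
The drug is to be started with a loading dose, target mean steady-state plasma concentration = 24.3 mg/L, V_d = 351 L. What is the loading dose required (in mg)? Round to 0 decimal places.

8529 mg

LD = Css × Vd = 24.3 × 351 = 8529 mg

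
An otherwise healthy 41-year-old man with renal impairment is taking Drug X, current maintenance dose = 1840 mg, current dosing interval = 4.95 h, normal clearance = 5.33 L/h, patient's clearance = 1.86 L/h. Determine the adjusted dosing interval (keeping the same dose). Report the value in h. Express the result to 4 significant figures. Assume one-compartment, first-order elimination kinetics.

14.18 h

To keep the same average steady-state level, dosing rate must scale with clearance.
CL ratio = 1.86 / 5.33 = 0.3490
New interval (same dose) = 4.95 / 0.3490 = 14.18 h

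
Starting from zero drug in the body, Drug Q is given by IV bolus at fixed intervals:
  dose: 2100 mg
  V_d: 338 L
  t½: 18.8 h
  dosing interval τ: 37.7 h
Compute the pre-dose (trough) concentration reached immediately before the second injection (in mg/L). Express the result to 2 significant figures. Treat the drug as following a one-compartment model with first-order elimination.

C₀ per dose = Dose / Vd = 2100 / 338 = 6.213 mg/L
k = ln2 / t½ = 0.693147 / 18.8 = 0.03687 h⁻¹
Fraction remaining after one interval: r = e^(−kτ) = e^(−0.03687 × 37.7) = 0.2491
Before dose 2, 1 dose has been given (aged 1τ).
C_trough = C₀ × r = 6.213 × 0.2491 = 1.548 mg/L

1.5 mg/L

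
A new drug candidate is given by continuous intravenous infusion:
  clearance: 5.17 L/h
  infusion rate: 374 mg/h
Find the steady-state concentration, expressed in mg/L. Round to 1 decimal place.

72.3 mg/L

At steady state Css = R₀ / CL = 374 / 5.170 = 72.34 mg/L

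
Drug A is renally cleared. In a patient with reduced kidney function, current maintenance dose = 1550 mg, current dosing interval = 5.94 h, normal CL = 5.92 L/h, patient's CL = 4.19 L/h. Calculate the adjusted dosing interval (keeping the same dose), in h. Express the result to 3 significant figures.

To keep the same average steady-state level, dosing rate must scale with clearance.
CL ratio = 4.19 / 5.92 = 0.7078
New interval (same dose) = 5.94 / 0.7078 = 8.392 h

8.39 h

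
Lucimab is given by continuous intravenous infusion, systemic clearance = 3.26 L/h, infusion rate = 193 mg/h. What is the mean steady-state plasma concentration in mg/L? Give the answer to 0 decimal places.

59 mg/L

At steady state Css = R₀ / CL = 193 / 3.260 = 59.20 mg/L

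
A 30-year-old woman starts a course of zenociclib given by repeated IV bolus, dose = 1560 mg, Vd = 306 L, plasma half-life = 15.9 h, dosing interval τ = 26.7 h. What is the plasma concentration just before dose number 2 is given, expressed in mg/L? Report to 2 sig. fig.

C₀ per dose = Dose / Vd = 1560 / 306 = 5.098 mg/L
k = ln2 / t½ = 0.693147 / 15.9 = 0.04359 h⁻¹
Fraction remaining after one interval: r = e^(−kτ) = e^(−0.04359 × 26.7) = 0.3123
Before dose 2, 1 dose has been given (aged 1τ).
C_trough = C₀ × r = 5.098 × 0.3123 = 1.592 mg/L

1.6 mg/L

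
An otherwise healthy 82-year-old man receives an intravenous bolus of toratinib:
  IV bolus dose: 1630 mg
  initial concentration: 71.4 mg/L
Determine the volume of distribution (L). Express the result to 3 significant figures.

Vd = Dose / C₀ = 1630 / 71.4 = 22.83 L

22.8 L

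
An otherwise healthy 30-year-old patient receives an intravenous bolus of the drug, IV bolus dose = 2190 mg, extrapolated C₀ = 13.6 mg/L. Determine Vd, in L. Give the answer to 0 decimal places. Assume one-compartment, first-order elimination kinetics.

161 L

Vd = Dose / C₀ = 2190 / 13.6 = 161.0 L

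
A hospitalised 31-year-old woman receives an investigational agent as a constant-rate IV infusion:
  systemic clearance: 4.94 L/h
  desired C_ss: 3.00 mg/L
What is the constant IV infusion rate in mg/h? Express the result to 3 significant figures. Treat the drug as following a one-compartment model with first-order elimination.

At steady state, infusion rate R₀ = Css × CL = 3.00 × 4.940 = 14.82 mg/h

14.8 mg/h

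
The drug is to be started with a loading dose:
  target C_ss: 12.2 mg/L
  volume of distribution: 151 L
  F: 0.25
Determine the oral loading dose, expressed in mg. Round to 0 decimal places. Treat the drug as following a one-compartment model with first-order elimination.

LD = Css × Vd / F = 12.2 × 151 / 0.25 = 7369 mg

7369 mg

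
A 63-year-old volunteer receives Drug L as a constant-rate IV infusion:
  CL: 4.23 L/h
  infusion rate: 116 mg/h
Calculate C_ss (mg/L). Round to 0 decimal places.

27 mg/L

At steady state Css = R₀ / CL = 116 / 4.230 = 27.42 mg/L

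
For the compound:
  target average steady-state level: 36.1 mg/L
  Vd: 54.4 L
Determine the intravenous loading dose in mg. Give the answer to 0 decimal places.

LD = Css × Vd = 36.1 × 54.4 = 1964 mg

1964 mg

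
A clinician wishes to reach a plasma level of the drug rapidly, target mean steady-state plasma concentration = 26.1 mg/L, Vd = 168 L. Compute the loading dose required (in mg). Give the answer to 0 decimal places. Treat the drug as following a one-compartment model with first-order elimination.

4385 mg

LD = Css × Vd = 26.1 × 168 = 4385 mg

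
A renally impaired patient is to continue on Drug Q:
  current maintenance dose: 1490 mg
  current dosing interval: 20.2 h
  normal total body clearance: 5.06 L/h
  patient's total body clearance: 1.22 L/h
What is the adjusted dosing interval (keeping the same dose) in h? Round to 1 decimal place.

To keep the same average steady-state level, dosing rate must scale with clearance.
CL ratio = 1.22 / 5.06 = 0.2411
New interval (same dose) = 20.2 / 0.2411 = 83.78 h

83.8 h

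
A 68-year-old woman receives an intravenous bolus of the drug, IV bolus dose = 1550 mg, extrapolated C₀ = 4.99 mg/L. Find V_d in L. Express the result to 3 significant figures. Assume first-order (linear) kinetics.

Vd = Dose / C₀ = 1550 / 4.99 = 310.6 L

311 L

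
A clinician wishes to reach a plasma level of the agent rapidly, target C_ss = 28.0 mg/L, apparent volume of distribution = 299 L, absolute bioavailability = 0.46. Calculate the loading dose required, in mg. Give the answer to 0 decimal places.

18200 mg

LD = Css × Vd / F = 28.0 × 299 / 0.46 = 18200 mg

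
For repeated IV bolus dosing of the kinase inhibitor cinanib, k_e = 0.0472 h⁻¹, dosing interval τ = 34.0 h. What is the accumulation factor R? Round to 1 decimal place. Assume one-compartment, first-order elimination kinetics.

e^(−kτ) = e^(−0.04720 × 34.0) = 0.2009
Accumulation ratio R = 1 / (1 − e^(−kτ)) = 1 / (1 − 0.2009) = 1.251

1.3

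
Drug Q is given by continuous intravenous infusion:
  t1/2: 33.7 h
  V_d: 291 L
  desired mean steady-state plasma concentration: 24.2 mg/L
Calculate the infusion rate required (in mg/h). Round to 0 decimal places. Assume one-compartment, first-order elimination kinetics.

k = ln2 / t½ = 0.693147 / 33.7 = 0.02057 h⁻¹
CL = k × Vd = 0.02057 × 291 = 5.986 L/h
At steady state, infusion rate R₀ = Css × CL = 24.2 × 5.986 = 144.9 mg/h

145 mg/h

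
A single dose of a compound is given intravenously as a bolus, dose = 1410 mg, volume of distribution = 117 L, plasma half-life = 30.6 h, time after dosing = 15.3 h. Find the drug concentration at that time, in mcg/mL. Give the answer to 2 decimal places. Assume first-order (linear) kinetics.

8.52 mcg/mL

C₀ = Dose / Vd = 1410 / 117 = 12.05 mg/L
k = ln2 / t½ = 0.693147 / 30.6 = 0.02265 h⁻¹
C = C₀ · e^(−k·t) = 12.05 × e^(−0.02265 × 15.3)
  = 12.05 × 0.7071 = 8.521 mg/L
(8.521 mg/L = 8.521 mcg/mL)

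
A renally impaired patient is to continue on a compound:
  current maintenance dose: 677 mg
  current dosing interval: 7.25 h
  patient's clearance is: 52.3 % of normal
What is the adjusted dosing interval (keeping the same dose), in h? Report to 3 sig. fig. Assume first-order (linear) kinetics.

13.9 h

To keep the same average steady-state level, dosing rate must scale with clearance.
CL ratio = 52.3 / 100 = 0.5230
New interval (same dose) = 7.25 / 0.5230 = 13.86 h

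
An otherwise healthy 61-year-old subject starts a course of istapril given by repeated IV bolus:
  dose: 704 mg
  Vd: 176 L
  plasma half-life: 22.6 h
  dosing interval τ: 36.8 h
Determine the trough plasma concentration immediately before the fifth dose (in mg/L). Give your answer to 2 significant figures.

1.9 mg/L

C₀ per dose = Dose / Vd = 704 / 176 = 4.000 mg/L
k = ln2 / t½ = 0.693147 / 22.6 = 0.03067 h⁻¹
Fraction remaining after one interval: r = e^(−kτ) = e^(−0.03067 × 36.8) = 0.3235
Before dose 5, 4 doses have been given (aged 1τ, 2τ, 3τ, 4τ).
C_trough = C₀ × (r + r² + … + r^4) = C₀ × r(1−r^4)/(1−r)
        = 4.000 × 0.3235 × (1 − 0.01095) / (1 − 0.3235) = 1.892 mg/L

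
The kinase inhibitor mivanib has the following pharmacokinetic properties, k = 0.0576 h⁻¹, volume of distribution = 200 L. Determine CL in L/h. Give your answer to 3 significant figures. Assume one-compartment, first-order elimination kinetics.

CL = k × Vd = 0.0576 × 200 = 11.52 L/h

11.5 L/h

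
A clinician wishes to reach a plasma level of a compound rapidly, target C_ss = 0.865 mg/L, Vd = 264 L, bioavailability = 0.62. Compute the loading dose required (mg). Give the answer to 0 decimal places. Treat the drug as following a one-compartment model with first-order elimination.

LD = Css × Vd / F = 0.865 × 264 / 0.62 = 368.3 mg

368 mg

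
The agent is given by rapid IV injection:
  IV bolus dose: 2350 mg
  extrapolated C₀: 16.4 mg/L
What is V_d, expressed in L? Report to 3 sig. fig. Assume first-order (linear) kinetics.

Vd = Dose / C₀ = 2350 / 16.4 = 143.3 L

143 L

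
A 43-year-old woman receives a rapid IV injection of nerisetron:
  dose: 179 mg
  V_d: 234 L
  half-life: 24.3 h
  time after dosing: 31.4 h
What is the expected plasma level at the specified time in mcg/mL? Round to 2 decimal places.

C₀ = Dose / Vd = 179.0 / 234 = 0.7650 mg/L
k = ln2 / t½ = 0.693147 / 24.3 = 0.02852 h⁻¹
C = C₀ · e^(−k·t) = 0.7650 × e^(−0.02852 × 31.4)
  = 0.7650 × 0.4084 = 0.3124 mg/L
(0.3124 mg/L = 0.3124 mcg/mL)

0.31 mcg/mL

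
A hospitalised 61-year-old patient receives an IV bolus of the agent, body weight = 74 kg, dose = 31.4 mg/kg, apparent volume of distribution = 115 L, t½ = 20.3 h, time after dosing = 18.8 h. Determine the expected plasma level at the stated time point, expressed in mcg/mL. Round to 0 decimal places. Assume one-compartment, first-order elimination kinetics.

Total dose = 31.4 × 74 = 2324 mg
C₀ = Dose / Vd = 2324 / 115 = 20.21 mg/L
k = ln2 / t½ = 0.693147 / 20.3 = 0.03415 h⁻¹
C = C₀ · e^(−k·t) = 20.21 × e^(−0.03415 × 18.8)
  = 20.21 × 0.5262 = 10.63 mg/L
(10.63 mg/L = 10.63 mcg/mL)

11 mcg/mL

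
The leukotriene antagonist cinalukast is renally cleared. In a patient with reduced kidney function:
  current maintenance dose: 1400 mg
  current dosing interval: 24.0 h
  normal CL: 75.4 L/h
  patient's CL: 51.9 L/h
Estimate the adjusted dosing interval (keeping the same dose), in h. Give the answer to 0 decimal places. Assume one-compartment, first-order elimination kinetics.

To keep the same average steady-state level, dosing rate must scale with clearance.
CL ratio = 51.9 / 75.4 = 0.6883
New interval (same dose) = 24.0 / 0.6883 = 34.87 h

35 h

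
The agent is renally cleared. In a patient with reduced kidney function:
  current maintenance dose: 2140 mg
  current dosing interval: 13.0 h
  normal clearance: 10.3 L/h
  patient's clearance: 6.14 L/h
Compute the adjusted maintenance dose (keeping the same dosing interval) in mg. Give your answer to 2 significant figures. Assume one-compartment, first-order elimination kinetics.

1300 mg

To keep the same average steady-state level, dosing rate must scale with clearance.
CL ratio = 6.14 / 10.3 = 0.5961
New dose (same interval) = 2140 × 0.5961 = 1276 mg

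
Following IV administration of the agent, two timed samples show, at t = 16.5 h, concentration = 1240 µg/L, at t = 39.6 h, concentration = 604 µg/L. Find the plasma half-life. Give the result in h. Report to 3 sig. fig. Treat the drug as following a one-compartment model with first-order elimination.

k = ln(C₁/C₂) / (t₂ − t₁) = ln(1240/604) / (39.6 − 16.5)
  = 0.7193 / 23.10 = 0.03114 h⁻¹
t½ = ln2 / k = 0.693147 / 0.03114 = 22.26 h

22.3 h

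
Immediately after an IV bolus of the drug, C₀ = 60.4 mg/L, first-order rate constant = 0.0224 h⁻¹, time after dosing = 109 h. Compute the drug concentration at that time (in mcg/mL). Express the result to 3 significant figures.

C = C₀ · e^(−k·t) = 60.40 × e^(−0.02240 × 109)
  = 60.40 × 0.08702 = 5.256 mg/L
(5.256 mg/L = 5.256 mcg/mL)

5.26 mcg/mL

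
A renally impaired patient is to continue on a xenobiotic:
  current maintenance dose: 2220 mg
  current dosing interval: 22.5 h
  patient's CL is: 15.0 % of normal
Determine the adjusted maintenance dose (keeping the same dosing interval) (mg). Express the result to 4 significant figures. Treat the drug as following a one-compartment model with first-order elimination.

333.0 mg

To keep the same average steady-state level, dosing rate must scale with clearance.
CL ratio = 15.0 / 100 = 0.1500
New dose (same interval) = 2220 × 0.1500 = 333.0 mg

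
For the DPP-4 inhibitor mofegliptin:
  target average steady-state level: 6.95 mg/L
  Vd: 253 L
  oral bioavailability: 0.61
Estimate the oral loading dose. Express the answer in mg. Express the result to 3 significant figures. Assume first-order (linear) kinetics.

LD = Css × Vd / F = 6.95 × 253 / 0.61 = 2883 mg

2880 mg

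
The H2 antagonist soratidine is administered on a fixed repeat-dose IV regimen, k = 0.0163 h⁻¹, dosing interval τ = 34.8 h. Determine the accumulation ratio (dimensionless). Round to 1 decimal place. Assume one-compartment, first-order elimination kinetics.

2.3

e^(−kτ) = e^(−0.01630 × 34.8) = 0.5671
Accumulation ratio R = 1 / (1 − e^(−kτ)) = 1 / (1 − 0.5671) = 2.310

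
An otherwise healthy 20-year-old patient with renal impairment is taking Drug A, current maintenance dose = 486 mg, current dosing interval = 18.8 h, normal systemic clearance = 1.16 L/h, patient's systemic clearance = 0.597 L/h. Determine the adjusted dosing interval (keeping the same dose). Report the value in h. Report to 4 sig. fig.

To keep the same average steady-state level, dosing rate must scale with clearance.
CL ratio = 0.597 / 1.16 = 0.5147
New interval (same dose) = 18.8 / 0.5147 = 36.53 h

36.53 h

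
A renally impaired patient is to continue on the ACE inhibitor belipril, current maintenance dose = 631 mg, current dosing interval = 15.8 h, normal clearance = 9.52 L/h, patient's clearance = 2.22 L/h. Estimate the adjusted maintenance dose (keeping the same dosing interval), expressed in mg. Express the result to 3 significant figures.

147 mg

To keep the same average steady-state level, dosing rate must scale with clearance.
CL ratio = 2.22 / 9.52 = 0.2332
New dose (same interval) = 631 × 0.2332 = 147.1 mg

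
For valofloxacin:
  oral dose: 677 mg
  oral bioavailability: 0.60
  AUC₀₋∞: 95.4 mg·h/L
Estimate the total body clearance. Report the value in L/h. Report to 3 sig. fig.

CL = F·Dose / AUC = 0.60 × 677 / 95.4 = 4.258 L/h

4.26 L/h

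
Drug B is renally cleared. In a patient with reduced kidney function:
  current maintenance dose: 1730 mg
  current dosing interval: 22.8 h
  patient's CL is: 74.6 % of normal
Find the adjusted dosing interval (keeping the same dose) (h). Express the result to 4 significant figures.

30.56 h

To keep the same average steady-state level, dosing rate must scale with clearance.
CL ratio = 74.6 / 100 = 0.7460
New interval (same dose) = 22.8 / 0.7460 = 30.56 h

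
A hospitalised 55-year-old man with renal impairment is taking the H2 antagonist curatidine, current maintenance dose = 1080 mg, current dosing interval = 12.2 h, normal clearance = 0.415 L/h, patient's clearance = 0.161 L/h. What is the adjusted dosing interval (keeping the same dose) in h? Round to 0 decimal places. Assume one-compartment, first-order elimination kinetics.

To keep the same average steady-state level, dosing rate must scale with clearance.
CL ratio = 0.161 / 0.415 = 0.3880
New interval (same dose) = 12.2 / 0.3880 = 31.44 h

31 h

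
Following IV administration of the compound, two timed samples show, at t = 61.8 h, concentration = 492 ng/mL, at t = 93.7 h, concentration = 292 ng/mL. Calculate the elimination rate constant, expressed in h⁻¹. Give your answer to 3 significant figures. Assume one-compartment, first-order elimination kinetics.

k = ln(C₁/C₂) / (t₂ − t₁) = ln(492/292) / (93.7 − 61.8)
  = 0.5217 / 31.90 = 0.01635 h⁻¹

0.0164 h⁻¹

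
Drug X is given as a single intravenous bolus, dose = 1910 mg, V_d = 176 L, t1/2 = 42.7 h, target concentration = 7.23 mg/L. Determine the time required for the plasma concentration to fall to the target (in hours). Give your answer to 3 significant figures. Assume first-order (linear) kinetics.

25.0 h

C₀ = Dose / Vd = 1910 / 176 = 10.85 mg/L
k = ln2 / t½ = 0.693147 / 42.7 = 0.01623 h⁻¹
t = ln(C₀ / C) / k = ln(10.85 / 7.23) / 0.01623
  = ln(1.501) / 0.01623 = 0.4061 / 0.01623 = 25.02 h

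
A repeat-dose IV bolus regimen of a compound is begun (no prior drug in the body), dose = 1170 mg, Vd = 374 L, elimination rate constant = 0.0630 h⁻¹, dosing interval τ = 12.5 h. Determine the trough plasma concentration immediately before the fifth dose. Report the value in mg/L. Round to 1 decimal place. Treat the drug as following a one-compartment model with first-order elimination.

C₀ per dose = Dose / Vd = 1170 / 374 = 3.128 mg/L
Fraction remaining after one interval: r = e^(−kτ) = e^(−0.06300 × 12.5) = 0.4550
Before dose 5, 4 doses have been given (aged 1τ, 2τ, 3τ, 4τ).
C_trough = C₀ × (r + r² + … + r^4) = C₀ × r(1−r^4)/(1−r)
        = 3.128 × 0.4550 × (1 − 0.04286) / (1 − 0.4550) = 2.500 mg/L

2.5 mg/L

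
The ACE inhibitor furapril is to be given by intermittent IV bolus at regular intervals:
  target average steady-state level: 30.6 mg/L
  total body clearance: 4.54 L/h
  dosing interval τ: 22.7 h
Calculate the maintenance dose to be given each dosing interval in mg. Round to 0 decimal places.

3154 mg

At steady state, Dose/τ = Css × CL.
Dose = Css × CL × τ = 30.6 × 4.540 × 22.7 = 3154 mg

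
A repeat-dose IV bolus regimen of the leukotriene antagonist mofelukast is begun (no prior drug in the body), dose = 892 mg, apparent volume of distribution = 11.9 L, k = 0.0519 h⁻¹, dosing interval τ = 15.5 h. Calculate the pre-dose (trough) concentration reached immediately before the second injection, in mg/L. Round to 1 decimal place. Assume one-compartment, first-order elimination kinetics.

C₀ per dose = Dose / Vd = 892 / 11.9 = 74.96 mg/L
Fraction remaining after one interval: r = e^(−kτ) = e^(−0.05190 × 15.5) = 0.4473
Before dose 2, 1 dose has been given (aged 1τ).
C_trough = C₀ × r = 74.96 × 0.4473 = 33.53 mg/L

33.5 mg/L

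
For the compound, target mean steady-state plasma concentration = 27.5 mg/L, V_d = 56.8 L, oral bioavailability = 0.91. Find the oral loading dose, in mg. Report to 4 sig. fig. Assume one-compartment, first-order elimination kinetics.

1716 mg

LD = Css × Vd / F = 27.5 × 56.8 / 0.91 = 1716 mg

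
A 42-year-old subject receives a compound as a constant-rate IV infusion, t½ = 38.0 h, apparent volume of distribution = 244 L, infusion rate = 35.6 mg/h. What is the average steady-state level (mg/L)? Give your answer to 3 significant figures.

k = ln2 / t½ = 0.693147 / 38.0 = 0.01824 h⁻¹
CL = k × Vd = 0.01824 × 244 = 4.451 L/h
At steady state Css = R₀ / CL = 35.6 / 4.451 = 7.998 mg/L

8.00 mg/L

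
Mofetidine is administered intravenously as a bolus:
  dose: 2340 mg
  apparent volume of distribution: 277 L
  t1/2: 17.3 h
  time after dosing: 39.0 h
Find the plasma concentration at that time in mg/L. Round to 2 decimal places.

1.77 mg/L

C₀ = Dose / Vd = 2340 / 277 = 8.448 mg/L
k = ln2 / t½ = 0.693147 / 17.3 = 0.04007 h⁻¹
C = C₀ · e^(−k·t) = 8.448 × e^(−0.04007 × 39.0)
  = 8.448 × 0.2096 = 1.771 mg/L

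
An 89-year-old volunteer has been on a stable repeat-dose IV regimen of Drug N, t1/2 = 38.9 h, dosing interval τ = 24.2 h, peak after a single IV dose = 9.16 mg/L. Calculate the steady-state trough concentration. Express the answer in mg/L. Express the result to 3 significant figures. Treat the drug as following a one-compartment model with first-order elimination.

17.0 mg/L

k = ln2 / t½ = 0.693147 / 38.9 = 0.01782 h⁻¹
e^(−kτ) = e^(−0.01782 × 24.2) = 0.6497
Accumulation ratio R = 1 / (1 − e^(−kτ)) = 1 / (1 − 0.6497) = 2.855
Steady-state trough = C₀ × R × e^(−kτ) = 9.16 × 2.855 × 0.6497 = 16.99 mg/L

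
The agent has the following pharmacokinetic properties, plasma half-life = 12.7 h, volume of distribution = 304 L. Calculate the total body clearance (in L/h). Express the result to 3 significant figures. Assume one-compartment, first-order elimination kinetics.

16.6 L/h

k = ln2 / t½ = 0.693147 / 12.7 = 0.05458 h⁻¹
CL = k × Vd = 0.05458 × 304 = 16.59 L/h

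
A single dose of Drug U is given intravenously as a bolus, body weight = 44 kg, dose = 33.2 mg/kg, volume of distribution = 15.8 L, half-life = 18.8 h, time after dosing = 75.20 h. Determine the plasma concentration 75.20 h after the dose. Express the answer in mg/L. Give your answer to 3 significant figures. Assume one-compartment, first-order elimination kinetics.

5.78 mg/L

Total dose = 33.2 × 44 = 1461 mg
C₀ = Dose / Vd = 1461 / 15.8 = 92.47 mg/L
k = ln2 / t½ = 0.693147 / 18.8 = 0.03687 h⁻¹
t / t½ = 75.20 / 18.8 = 4 half-lives
C = C₀ × (1/2)^4 = 92.47 × 0.06250 = 5.779 mg/L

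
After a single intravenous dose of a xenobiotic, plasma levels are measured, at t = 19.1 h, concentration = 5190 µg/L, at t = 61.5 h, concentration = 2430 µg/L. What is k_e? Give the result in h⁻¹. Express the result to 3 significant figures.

0.0179 h⁻¹

k = ln(C₁/C₂) / (t₂ − t₁) = ln(5190/2430) / (61.5 − 19.1)
  = 0.7588 / 42.40 = 0.01790 h⁻¹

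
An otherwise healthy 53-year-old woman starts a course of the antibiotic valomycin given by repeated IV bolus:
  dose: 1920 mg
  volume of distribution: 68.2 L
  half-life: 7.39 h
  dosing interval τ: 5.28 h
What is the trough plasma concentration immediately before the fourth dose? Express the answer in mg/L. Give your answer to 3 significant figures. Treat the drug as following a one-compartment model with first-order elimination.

C₀ per dose = Dose / Vd = 1920 / 68.2 = 28.15 mg/L
k = ln2 / t½ = 0.693147 / 7.39 = 0.09380 h⁻¹
Fraction remaining after one interval: r = e^(−kτ) = e^(−0.09380 × 5.28) = 0.6094
Before dose 4, 3 doses have been given (aged 1τ, 2τ, 3τ).
C_trough = C₀ × (r + r² + … + r^3) = C₀ × r(1−r^3)/(1−r)
        = 28.15 × 0.6094 × (1 − 0.2263) / (1 − 0.6094) = 33.98 mg/L

34.0 mg/L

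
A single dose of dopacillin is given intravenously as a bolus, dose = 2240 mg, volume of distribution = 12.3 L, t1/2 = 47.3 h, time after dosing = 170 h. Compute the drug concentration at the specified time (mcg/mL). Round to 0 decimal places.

15 mcg/mL

C₀ = Dose / Vd = 2240 / 12.3 = 182.1 mg/L
k = ln2 / t½ = 0.693147 / 47.3 = 0.01465 h⁻¹
C = C₀ · e^(−k·t) = 182.1 × e^(−0.01465 × 170)
  = 182.1 × 0.08287 = 15.09 mg/L
(15.09 mg/L = 15.09 mcg/mL)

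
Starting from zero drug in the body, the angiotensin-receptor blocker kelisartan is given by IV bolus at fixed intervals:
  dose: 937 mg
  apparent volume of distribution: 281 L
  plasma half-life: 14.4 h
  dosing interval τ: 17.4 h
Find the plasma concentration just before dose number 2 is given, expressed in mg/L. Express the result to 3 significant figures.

1.44 mg/L

C₀ per dose = Dose / Vd = 937 / 281 = 3.335 mg/L
k = ln2 / t½ = 0.693147 / 14.4 = 0.04814 h⁻¹
Fraction remaining after one interval: r = e^(−kτ) = e^(−0.04814 × 17.4) = 0.4327
Before dose 2, 1 dose has been given (aged 1τ).
C_trough = C₀ × r = 3.335 × 0.4327 = 1.443 mg/L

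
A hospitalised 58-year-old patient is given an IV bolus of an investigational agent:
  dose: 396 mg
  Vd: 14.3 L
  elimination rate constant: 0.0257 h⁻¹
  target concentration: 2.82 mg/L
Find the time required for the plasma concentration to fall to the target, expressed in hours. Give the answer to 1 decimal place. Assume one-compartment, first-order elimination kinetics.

C₀ = Dose / Vd = 396.0 / 14.3 = 27.69 mg/L
t = ln(C₀ / C) / k = ln(27.69 / 2.82) / 0.02570
  = ln(9.819) / 0.02570 = 2.284 / 0.02570 = 88.87 h

88.9 h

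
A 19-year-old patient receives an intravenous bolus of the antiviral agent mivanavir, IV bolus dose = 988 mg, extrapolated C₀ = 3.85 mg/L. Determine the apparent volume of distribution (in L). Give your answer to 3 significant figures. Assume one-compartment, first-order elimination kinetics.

257 L

Vd = Dose / C₀ = 988.0 / 3.85 = 256.6 L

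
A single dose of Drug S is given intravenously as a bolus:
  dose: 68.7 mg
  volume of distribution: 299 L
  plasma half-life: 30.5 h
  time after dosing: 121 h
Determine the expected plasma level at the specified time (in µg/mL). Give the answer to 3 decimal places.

C₀ = Dose / Vd = 68.70 / 299 = 0.2298 mg/L
k = ln2 / t½ = 0.693147 / 30.5 = 0.02273 h⁻¹
C = C₀ · e^(−k·t) = 0.2298 × e^(−0.02273 × 121)
  = 0.2298 × 0.06391 = 0.01469 mg/L
(0.01469 mg/L = 0.01469 µg/mL)

0.015 µg/mL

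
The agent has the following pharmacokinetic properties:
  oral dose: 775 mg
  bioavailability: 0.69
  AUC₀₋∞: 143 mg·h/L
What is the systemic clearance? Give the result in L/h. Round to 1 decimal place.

CL = F·Dose / AUC = 0.69 × 775 / 143 = 3.740 L/h

3.7 L/h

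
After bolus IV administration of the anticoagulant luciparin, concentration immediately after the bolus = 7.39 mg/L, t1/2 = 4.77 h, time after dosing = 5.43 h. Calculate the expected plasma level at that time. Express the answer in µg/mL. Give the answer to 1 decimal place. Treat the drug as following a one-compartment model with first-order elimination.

k = ln2 / t½ = 0.693147 / 4.77 = 0.1453 h⁻¹
C = C₀ · e^(−k·t) = 7.390 × e^(−0.1453 × 5.43)
  = 7.390 × 0.4543 = 3.357 mg/L
(3.357 mg/L = 3.357 µg/mL)

3.4 µg/mL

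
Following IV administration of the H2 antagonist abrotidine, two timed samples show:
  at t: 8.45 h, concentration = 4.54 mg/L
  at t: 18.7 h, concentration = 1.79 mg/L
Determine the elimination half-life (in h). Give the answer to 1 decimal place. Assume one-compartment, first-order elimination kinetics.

7.6 h

k = ln(C₁/C₂) / (t₂ − t₁) = ln(4.54/1.79) / (18.7 − 8.45)
  = 0.9307 / 10.25 = 0.09080 h⁻¹
t½ = ln2 / k = 0.693147 / 0.09080 = 7.634 h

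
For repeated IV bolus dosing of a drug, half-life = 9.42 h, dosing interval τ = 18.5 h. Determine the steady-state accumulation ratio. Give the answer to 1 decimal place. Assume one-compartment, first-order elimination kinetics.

1.3

k = ln2 / t½ = 0.693147 / 9.42 = 0.07358 h⁻¹
e^(−kτ) = e^(−0.07358 × 18.5) = 0.2563
Accumulation ratio R = 1 / (1 − e^(−kτ)) = 1 / (1 − 0.2563) = 1.345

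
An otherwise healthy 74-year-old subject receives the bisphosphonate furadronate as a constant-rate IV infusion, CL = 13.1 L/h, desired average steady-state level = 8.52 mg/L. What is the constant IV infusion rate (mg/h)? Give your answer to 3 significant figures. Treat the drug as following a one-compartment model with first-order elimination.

At steady state, infusion rate R₀ = Css × CL = 8.52 × 13.10 = 111.6 mg/h

112 mg/h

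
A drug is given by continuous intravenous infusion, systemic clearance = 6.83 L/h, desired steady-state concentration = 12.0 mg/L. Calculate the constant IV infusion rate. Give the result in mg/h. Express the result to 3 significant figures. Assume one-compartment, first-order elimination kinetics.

82.0 mg/h

At steady state, infusion rate R₀ = Css × CL = 12.0 × 6.830 = 81.96 mg/h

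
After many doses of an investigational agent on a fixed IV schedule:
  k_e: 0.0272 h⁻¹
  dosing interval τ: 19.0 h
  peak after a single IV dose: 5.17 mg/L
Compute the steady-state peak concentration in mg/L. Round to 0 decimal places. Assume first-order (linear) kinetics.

13 mg/L

e^(−kτ) = e^(−0.02720 × 19.0) = 0.5964
Accumulation ratio R = 1 / (1 − e^(−kτ)) = 1 / (1 − 0.5964) = 2.478
Steady-state peak = C₀ × R = 5.17 × 2.478 = 12.81 mg/L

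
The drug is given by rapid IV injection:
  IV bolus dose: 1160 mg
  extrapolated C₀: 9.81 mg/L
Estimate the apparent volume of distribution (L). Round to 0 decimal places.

Vd = Dose / C₀ = 1160 / 9.81 = 118.2 L

118 L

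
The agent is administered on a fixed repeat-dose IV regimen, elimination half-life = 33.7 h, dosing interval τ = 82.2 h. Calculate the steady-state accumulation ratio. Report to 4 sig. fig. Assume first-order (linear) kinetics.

k = ln2 / t½ = 0.693147 / 33.7 = 0.02057 h⁻¹
e^(−kτ) = e^(−0.02057 × 82.2) = 0.1844
Accumulation ratio R = 1 / (1 − e^(−kτ)) = 1 / (1 − 0.1844) = 1.226

1.226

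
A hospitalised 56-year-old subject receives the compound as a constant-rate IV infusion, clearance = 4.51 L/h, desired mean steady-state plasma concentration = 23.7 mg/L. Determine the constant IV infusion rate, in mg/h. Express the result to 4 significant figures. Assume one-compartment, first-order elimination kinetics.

At steady state, infusion rate R₀ = Css × CL = 23.7 × 4.510 = 106.9 mg/h

106.9 mg/h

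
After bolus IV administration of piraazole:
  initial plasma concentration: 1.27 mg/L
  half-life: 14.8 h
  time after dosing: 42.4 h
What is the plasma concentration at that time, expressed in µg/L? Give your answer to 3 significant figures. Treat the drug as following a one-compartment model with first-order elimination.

k = ln2 / t½ = 0.693147 / 14.8 = 0.04683 h⁻¹
C = C₀ · e^(−k·t) = 1.270 × e^(−0.04683 × 42.4)
  = 1.270 × 0.1373 = 0.1744 mg/L
Convert: 0.1744 mg/L × 1000 = 174.4 µg/L

174 µg/L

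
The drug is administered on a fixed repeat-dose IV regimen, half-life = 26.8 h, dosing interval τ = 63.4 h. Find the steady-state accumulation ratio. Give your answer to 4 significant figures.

k = ln2 / t½ = 0.693147 / 26.8 = 0.02586 h⁻¹
e^(−kτ) = e^(−0.02586 × 63.4) = 0.1941
Accumulation ratio R = 1 / (1 − e^(−kτ)) = 1 / (1 − 0.1941) = 1.241

1.241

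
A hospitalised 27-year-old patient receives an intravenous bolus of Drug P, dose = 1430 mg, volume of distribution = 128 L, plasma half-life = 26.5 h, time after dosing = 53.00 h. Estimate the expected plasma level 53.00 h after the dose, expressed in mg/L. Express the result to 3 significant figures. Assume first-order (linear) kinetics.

2.79 mg/L

C₀ = Dose / Vd = 1430 / 128 = 11.17 mg/L
k = ln2 / t½ = 0.693147 / 26.5 = 0.02616 h⁻¹
t / t½ = 53.00 / 26.5 = 2 half-lives
C = C₀ × (1/2)^2 = 11.17 × 0.2500 = 2.793 mg/L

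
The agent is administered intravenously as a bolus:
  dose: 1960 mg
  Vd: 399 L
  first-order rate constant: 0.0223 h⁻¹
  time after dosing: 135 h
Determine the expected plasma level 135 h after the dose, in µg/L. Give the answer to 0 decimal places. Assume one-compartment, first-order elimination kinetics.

C₀ = Dose / Vd = 1960 / 399 = 4.912 mg/L
C = C₀ · e^(−k·t) = 4.912 × e^(−0.02230 × 135)
  = 4.912 × 0.04927 = 0.2420 mg/L
Convert: 0.2420 mg/L × 1000 = 242.0 µg/L

242 µg/L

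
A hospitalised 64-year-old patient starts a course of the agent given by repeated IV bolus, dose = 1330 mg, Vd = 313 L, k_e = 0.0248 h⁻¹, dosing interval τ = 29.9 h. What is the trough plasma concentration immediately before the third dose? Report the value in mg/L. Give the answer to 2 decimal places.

C₀ per dose = Dose / Vd = 1330 / 313 = 4.249 mg/L
Fraction remaining after one interval: r = e^(−kτ) = e^(−0.02480 × 29.9) = 0.4764
Before dose 3, 2 doses have been given (aged 1τ, 2τ).
C_trough = C₀ × (r + r²) = 4.249 × (0.4764 + 0.2270) = 2.989 mg/L

2.99 mg/L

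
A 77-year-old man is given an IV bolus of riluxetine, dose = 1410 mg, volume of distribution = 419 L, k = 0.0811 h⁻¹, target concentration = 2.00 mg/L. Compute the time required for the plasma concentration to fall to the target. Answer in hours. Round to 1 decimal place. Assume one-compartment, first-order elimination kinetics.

C₀ = Dose / Vd = 1410 / 419 = 3.365 mg/L
t = ln(C₀ / C) / k = ln(3.365 / 2.00) / 0.08110
  = ln(1.683) / 0.08110 = 0.5206 / 0.08110 = 6.419 h

6.4 h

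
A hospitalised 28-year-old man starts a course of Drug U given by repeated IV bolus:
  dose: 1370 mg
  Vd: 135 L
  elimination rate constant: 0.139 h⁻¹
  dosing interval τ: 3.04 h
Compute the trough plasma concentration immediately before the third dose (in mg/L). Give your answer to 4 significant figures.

C₀ per dose = Dose / Vd = 1370 / 135 = 10.15 mg/L
Fraction remaining after one interval: r = e^(−kτ) = e^(−0.1390 × 3.04) = 0.6554
Before dose 3, 2 doses have been given (aged 1τ, 2τ).
C_trough = C₀ × (r + r²) = 10.15 × (0.6554 + 0.4295) = 11.01 mg/L

11.01 mg/L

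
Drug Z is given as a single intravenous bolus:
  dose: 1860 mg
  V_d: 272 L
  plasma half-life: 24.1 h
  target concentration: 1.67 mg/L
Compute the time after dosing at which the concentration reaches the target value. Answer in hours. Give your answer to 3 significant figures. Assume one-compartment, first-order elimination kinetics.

49.0 h

C₀ = Dose / Vd = 1860 / 272 = 6.838 mg/L
k = ln2 / t½ = 0.693147 / 24.1 = 0.02876 h⁻¹
t = ln(C₀ / C) / k = ln(6.838 / 1.67) / 0.02876
  = ln(4.095) / 0.02876 = 1.410 / 0.02876 = 49.03 h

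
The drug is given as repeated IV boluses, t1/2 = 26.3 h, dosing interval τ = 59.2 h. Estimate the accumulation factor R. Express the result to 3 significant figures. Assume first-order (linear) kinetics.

k = ln2 / t½ = 0.693147 / 26.3 = 0.02636 h⁻¹
e^(−kτ) = e^(−0.02636 × 59.2) = 0.2100
Accumulation ratio R = 1 / (1 − e^(−kτ)) = 1 / (1 − 0.2100) = 1.266

1.27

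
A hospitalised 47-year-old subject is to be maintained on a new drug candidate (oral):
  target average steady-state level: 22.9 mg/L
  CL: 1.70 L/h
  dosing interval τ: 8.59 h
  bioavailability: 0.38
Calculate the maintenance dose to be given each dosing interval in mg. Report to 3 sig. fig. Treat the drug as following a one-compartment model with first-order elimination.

880 mg

At steady state, F × (Dose/τ) = Css × CL.
Dose = Css × CL × τ / F = 22.9 × 1.700 × 8.59 / 0.38 = 880.0 mg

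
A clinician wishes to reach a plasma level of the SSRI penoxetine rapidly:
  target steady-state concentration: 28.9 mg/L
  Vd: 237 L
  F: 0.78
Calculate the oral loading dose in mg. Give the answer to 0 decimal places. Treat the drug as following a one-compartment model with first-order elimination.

8781 mg

LD = Css × Vd / F = 28.9 × 237 / 0.78 = 8781 mg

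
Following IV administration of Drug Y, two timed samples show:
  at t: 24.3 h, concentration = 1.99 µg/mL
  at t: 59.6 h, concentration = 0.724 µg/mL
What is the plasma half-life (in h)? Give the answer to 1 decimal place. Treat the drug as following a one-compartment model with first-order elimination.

k = ln(C₁/C₂) / (t₂ − t₁) = ln(1.99/0.724) / (59.6 − 24.3)
  = 1.011 / 35.30 = 0.02864 h⁻¹
t½ = ln2 / k = 0.693147 / 0.02864 = 24.20 h

24.2 h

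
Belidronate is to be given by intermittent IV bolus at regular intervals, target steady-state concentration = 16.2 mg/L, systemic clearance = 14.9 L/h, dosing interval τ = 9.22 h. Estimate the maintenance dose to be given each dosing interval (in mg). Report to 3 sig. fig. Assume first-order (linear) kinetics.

At steady state, Dose/τ = Css × CL.
Dose = Css × CL × τ = 16.2 × 14.90 × 9.22 = 2226 mg

2230 mg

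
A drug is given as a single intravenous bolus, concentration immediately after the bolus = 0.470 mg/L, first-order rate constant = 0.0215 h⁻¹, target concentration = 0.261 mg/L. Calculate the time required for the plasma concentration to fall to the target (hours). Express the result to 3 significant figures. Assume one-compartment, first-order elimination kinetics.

t = ln(C₀ / C) / k = ln(0.4700 / 0.261) / 0.02150
  = ln(1.801) / 0.02150 = 0.5883 / 0.02150 = 27.36 h

27.4 h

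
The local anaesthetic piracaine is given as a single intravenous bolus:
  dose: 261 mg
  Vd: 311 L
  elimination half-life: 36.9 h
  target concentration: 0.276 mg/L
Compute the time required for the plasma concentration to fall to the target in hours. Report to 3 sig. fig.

C₀ = Dose / Vd = 261.0 / 311 = 0.8392 mg/L
k = ln2 / t½ = 0.693147 / 36.9 = 0.01878 h⁻¹
t = ln(C₀ / C) / k = ln(0.8392 / 0.276) / 0.01878
  = ln(3.041) / 0.01878 = 1.112 / 0.01878 = 59.21 h

59.2 h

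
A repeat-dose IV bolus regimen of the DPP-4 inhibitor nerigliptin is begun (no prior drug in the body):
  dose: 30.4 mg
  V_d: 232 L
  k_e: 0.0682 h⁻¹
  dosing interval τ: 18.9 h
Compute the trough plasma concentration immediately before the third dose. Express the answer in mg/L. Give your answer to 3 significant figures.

C₀ per dose = Dose / Vd = 30.4 / 232 = 0.1310 mg/L
Fraction remaining after one interval: r = e^(−kτ) = e^(−0.06820 × 18.9) = 0.2756
Before dose 3, 2 doses have been given (aged 1τ, 2τ).
C_trough = C₀ × (r + r²) = 0.1310 × (0.2756 + 0.07596) = 0.04605 mg/L

0.0461 mg/L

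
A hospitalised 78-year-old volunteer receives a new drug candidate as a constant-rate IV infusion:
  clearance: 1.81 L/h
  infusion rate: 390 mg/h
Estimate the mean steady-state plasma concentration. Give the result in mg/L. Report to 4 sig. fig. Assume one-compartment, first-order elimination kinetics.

At steady state Css = R₀ / CL = 390 / 1.810 = 215.5 mg/L

215.5 mg/L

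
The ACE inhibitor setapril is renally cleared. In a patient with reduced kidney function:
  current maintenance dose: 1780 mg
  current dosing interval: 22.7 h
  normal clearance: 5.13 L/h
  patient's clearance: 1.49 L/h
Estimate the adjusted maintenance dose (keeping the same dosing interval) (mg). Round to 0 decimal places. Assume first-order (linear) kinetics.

517 mg

To keep the same average steady-state level, dosing rate must scale with clearance.
CL ratio = 1.49 / 5.13 = 0.2904
New dose (same interval) = 1780 × 0.2904 = 516.9 mg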